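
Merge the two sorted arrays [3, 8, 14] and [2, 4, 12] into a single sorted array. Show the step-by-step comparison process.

Merging process:

Compare 3 vs 2: take 2 from right. Merged: [2]
Compare 3 vs 4: take 3 from left. Merged: [2, 3]
Compare 8 vs 4: take 4 from right. Merged: [2, 3, 4]
Compare 8 vs 12: take 8 from left. Merged: [2, 3, 4, 8]
Compare 14 vs 12: take 12 from right. Merged: [2, 3, 4, 8, 12]
Append remaining from left: [14]. Merged: [2, 3, 4, 8, 12, 14]

Final merged array: [2, 3, 4, 8, 12, 14]
Total comparisons: 5

The merged array is [2, 3, 4, 8, 12, 14], requiring 5 comparisons. The merge step runs in O(n) time where n is the total number of elements.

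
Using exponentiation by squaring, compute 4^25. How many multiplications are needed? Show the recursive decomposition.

Computing 4^25 by squaring (build up from 4^1; each line after the first costs one multiplication):

4^1 = 4
4^2 = (4^1)^2 = 4^2 = 16
4^3 = 4 * 4^2 = 4 * 16 = 64
4^6 = (4^3)^2 = 64^2 = 4096
4^12 = (4^6)^2 = 4096^2 = 16777216
4^24 = (4^12)^2 = 16777216^2 = 281474976710656
4^25 = 4 * 4^24 = 4 * 281474976710656 = 1125899906842624

Result: 1125899906842624
Multiplications needed: 6 (6 lines after 4^1)

4^25 = 1125899906842624. Using exponentiation by squaring, this requires 6 multiplications. The key idea: if the exponent is even, square the half-power; if odd, multiply by the base once.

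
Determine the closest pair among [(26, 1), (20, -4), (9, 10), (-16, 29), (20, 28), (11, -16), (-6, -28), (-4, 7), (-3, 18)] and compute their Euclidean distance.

Computing all pairwise distances among 9 points:

d((26, 1), (20, -4)) = 7.8102 <-- minimum
d((26, 1), (9, 10)) = 19.2354
d((26, 1), (-16, 29)) = 50.4777
d((26, 1), (20, 28)) = 27.6586
d((26, 1), (11, -16)) = 22.6716
d((26, 1), (-6, -28)) = 43.1856
d((26, 1), (-4, 7)) = 30.5941
d((26, 1), (-3, 18)) = 33.6155
d((20, -4), (9, 10)) = 17.8045
d((20, -4), (-16, 29)) = 48.8365
d((20, -4), (20, 28)) = 32.0
d((20, -4), (11, -16)) = 15.0
d((20, -4), (-6, -28)) = 35.3836
d((20, -4), (-4, 7)) = 26.4008
d((20, -4), (-3, 18)) = 31.8277
d((9, 10), (-16, 29)) = 31.4006
d((9, 10), (20, 28)) = 21.095
d((9, 10), (11, -16)) = 26.0768
d((9, 10), (-6, -28)) = 40.8534
d((9, 10), (-4, 7)) = 13.3417
d((9, 10), (-3, 18)) = 14.4222
d((-16, 29), (20, 28)) = 36.0139
d((-16, 29), (11, -16)) = 52.4786
d((-16, 29), (-6, -28)) = 57.8705
d((-16, 29), (-4, 7)) = 25.0599
d((-16, 29), (-3, 18)) = 17.0294
d((20, 28), (11, -16)) = 44.911
d((20, 28), (-6, -28)) = 61.7414
d((20, 28), (-4, 7)) = 31.8904
d((20, 28), (-3, 18)) = 25.0799
d((11, -16), (-6, -28)) = 20.8087
d((11, -16), (-4, 7)) = 27.4591
d((11, -16), (-3, 18)) = 36.7696
d((-6, -28), (-4, 7)) = 35.0571
d((-6, -28), (-3, 18)) = 46.0977
d((-4, 7), (-3, 18)) = 11.0454

Closest pair: (26, 1) and (20, -4) with distance 7.8102

The closest pair is (26, 1) and (20, -4) with Euclidean distance 7.8102. For 9 points, brute-force pairwise comparison is shown above. For large n, the divide-and-conquer algorithm (sort by x, recurse on halves, check the dividing strip) achieves O(n log n).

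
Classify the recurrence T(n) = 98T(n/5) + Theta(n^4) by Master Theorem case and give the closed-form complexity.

Master Theorem for T(n) = 98T(n/5) + O(n^4):

a = 98, b = 5, c = 4
log_b(a) = log_5(98) = 2.8488

Case 3: c = 4 > log_5(98) = 2.8488
T(n) = O(n^4) = O(n^4)

For T(n) = 98T(n/5) + O(n^4): log_5(98) = 2.8488. This is Case 3 of the Master Theorem (c > log_b(a), work dominated by root), giving O(n^4).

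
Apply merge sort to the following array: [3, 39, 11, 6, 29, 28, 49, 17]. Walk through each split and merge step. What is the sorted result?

Merge sort trace:

Split: [3, 39, 11, 6, 29, 28, 49, 17] -> [3, 39, 11, 6] and [29, 28, 49, 17]
  Split: [3, 39, 11, 6] -> [3, 39] and [11, 6]
    Split: [3, 39] -> [3] and [39]
    Merge: [3] + [39] -> [3, 39]
    Split: [11, 6] -> [11] and [6]
    Merge: [11] + [6] -> [6, 11]
  Merge: [3, 39] + [6, 11] -> [3, 6, 11, 39]
  Split: [29, 28, 49, 17] -> [29, 28] and [49, 17]
    Split: [29, 28] -> [29] and [28]
    Merge: [29] + [28] -> [28, 29]
    Split: [49, 17] -> [49] and [17]
    Merge: [49] + [17] -> [17, 49]
  Merge: [28, 29] + [17, 49] -> [17, 28, 29, 49]
Merge: [3, 6, 11, 39] + [17, 28, 29, 49] -> [3, 6, 11, 17, 28, 29, 39, 49]

Final sorted array: [3, 6, 11, 17, 28, 29, 39, 49]

The merge sort proceeds by recursively splitting the array and merging sorted halves.
After all merges, the sorted array is [3, 6, 11, 17, 28, 29, 39, 49].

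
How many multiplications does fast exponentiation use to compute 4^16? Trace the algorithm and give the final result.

Computing 4^16 by squaring (build up from 4^1; each line after the first costs one multiplication):

4^1 = 4
4^2 = (4^1)^2 = 4^2 = 16
4^4 = (4^2)^2 = 16^2 = 256
4^8 = (4^4)^2 = 256^2 = 65536
4^16 = (4^8)^2 = 65536^2 = 4294967296

Result: 4294967296
Multiplications needed: 4 (4 lines after 4^1)

4^16 = 4294967296. Using exponentiation by squaring, this requires 4 multiplications. The key idea: if the exponent is even, square the half-power; if odd, multiply by the base once.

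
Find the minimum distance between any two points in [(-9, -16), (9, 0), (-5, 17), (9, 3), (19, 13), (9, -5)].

Computing all pairwise distances among 6 points:

d((-9, -16), (9, 0)) = 24.0832
d((-9, -16), (-5, 17)) = 33.2415
d((-9, -16), (9, 3)) = 26.1725
d((-9, -16), (19, 13)) = 40.3113
d((-9, -16), (9, -5)) = 21.095
d((9, 0), (-5, 17)) = 22.0227
d((9, 0), (9, 3)) = 3.0 <-- minimum
d((9, 0), (19, 13)) = 16.4012
d((9, 0), (9, -5)) = 5.0
d((-5, 17), (9, 3)) = 19.799
d((-5, 17), (19, 13)) = 24.3311
d((-5, 17), (9, -5)) = 26.0768
d((9, 3), (19, 13)) = 14.1421
d((9, 3), (9, -5)) = 8.0
d((19, 13), (9, -5)) = 20.5913

Closest pair: (9, 0) and (9, 3) with distance 3.0

The closest pair is (9, 0) and (9, 3) with Euclidean distance 3.0. For 6 points, brute-force pairwise comparison is shown above. For large n, the divide-and-conquer algorithm (sort by x, recurse on halves, check the dividing strip) achieves O(n log n).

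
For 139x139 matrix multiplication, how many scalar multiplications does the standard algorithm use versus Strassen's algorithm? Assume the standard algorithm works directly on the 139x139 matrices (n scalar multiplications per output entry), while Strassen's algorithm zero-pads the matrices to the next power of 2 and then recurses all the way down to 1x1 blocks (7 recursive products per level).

Matrix multiplication for 139x139 matrices:

Strassen's algorithm requires power-of-2 dimensions. Pad 139x139 to 256x256 (next power of 2).

Standard algorithm: 139^3 = 2685619 multiplications
Strassen's algorithm: 7^(log2(256)) = 7^8 = 5764801 multiplications
Difference: 2685619 - 5764801 = -3079182 (Strassen uses MORE here due to padding overhead — for small or just-over-power-of-2 n, padding can outweigh the per-level savings)

Standard: 2685619 multiplications (139^3). Strassen: 5764801 multiplications (7^8, after padding to 256x256). Strassen reduces 8 recursive multiplications to 7 at each level.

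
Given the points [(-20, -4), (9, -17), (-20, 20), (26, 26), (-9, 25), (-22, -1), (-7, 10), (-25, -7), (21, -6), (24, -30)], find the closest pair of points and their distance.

Computing all pairwise distances among 10 points:

d((-20, -4), (9, -17)) = 31.7805
d((-20, -4), (-20, 20)) = 24.0
d((-20, -4), (26, 26)) = 54.9181
d((-20, -4), (-9, 25)) = 31.0161
d((-20, -4), (-22, -1)) = 3.6056 <-- minimum
d((-20, -4), (-7, 10)) = 19.105
d((-20, -4), (-25, -7)) = 5.831
d((-20, -4), (21, -6)) = 41.0488
d((-20, -4), (24, -30)) = 51.1077
d((9, -17), (-20, 20)) = 47.0106
d((9, -17), (26, 26)) = 46.2385
d((9, -17), (-9, 25)) = 45.6946
d((9, -17), (-22, -1)) = 34.8855
d((9, -17), (-7, 10)) = 31.3847
d((9, -17), (-25, -7)) = 35.4401
d((9, -17), (21, -6)) = 16.2788
d((9, -17), (24, -30)) = 19.8494
d((-20, 20), (26, 26)) = 46.3897
d((-20, 20), (-9, 25)) = 12.083
d((-20, 20), (-22, -1)) = 21.095
d((-20, 20), (-7, 10)) = 16.4012
d((-20, 20), (-25, -7)) = 27.4591
d((-20, 20), (21, -6)) = 48.5489
d((-20, 20), (24, -30)) = 66.6033
d((26, 26), (-9, 25)) = 35.0143
d((26, 26), (-22, -1)) = 55.0727
d((26, 26), (-7, 10)) = 36.6742
d((26, 26), (-25, -7)) = 60.7454
d((26, 26), (21, -6)) = 32.3883
d((26, 26), (24, -30)) = 56.0357
d((-9, 25), (-22, -1)) = 29.0689
d((-9, 25), (-7, 10)) = 15.1327
d((-9, 25), (-25, -7)) = 35.7771
d((-9, 25), (21, -6)) = 43.1393
d((-9, 25), (24, -30)) = 64.1405
d((-22, -1), (-7, 10)) = 18.6011
d((-22, -1), (-25, -7)) = 6.7082
d((-22, -1), (21, -6)) = 43.2897
d((-22, -1), (24, -30)) = 54.3783
d((-7, 10), (-25, -7)) = 24.7588
d((-7, 10), (21, -6)) = 32.249
d((-7, 10), (24, -30)) = 50.6063
d((-25, -7), (21, -6)) = 46.0109
d((-25, -7), (24, -30)) = 54.1295
d((21, -6), (24, -30)) = 24.1868

Closest pair: (-20, -4) and (-22, -1) with distance 3.6056

The closest pair is (-20, -4) and (-22, -1) with Euclidean distance 3.6056. For 10 points, brute-force pairwise comparison is shown above. For large n, the divide-and-conquer algorithm (sort by x, recurse on halves, check the dividing strip) achieves O(n log n).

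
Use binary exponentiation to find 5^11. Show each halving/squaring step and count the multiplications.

Computing 5^11 by squaring (build up from 5^1; each line after the first costs one multiplication):

5^1 = 5
5^2 = (5^1)^2 = 5^2 = 25
5^4 = (5^2)^2 = 25^2 = 625
5^5 = 5 * 5^4 = 5 * 625 = 3125
5^10 = (5^5)^2 = 3125^2 = 9765625
5^11 = 5 * 5^10 = 5 * 9765625 = 48828125

Result: 48828125
Multiplications needed: 5 (5 lines after 5^1)

5^11 = 48828125. Using exponentiation by squaring, this requires 5 multiplications. The key idea: if the exponent is even, square the half-power; if odd, multiply by the base once.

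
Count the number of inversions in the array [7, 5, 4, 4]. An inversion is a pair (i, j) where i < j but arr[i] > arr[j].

Finding inversions in [7, 5, 4, 4]:

(0, 1): arr[0]=7 > arr[1]=5
(0, 2): arr[0]=7 > arr[2]=4
(0, 3): arr[0]=7 > arr[3]=4
(1, 2): arr[1]=5 > arr[2]=4
(1, 3): arr[1]=5 > arr[3]=4

Total inversions: 5

The array has 5 inversion(s): (0,1), (0,2), (0,3), (1,2), (1,3). Each pair (i,j) satisfies i < j and arr[i] > arr[j].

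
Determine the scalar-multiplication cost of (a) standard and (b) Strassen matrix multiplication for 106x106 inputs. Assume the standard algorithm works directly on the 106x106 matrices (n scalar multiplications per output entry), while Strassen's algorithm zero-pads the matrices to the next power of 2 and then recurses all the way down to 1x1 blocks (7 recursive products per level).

Matrix multiplication for 106x106 matrices:

Strassen's algorithm requires power-of-2 dimensions. Pad 106x106 to 128x128 (next power of 2).

Standard algorithm: 106^3 = 1191016 multiplications
Strassen's algorithm: 7^(log2(128)) = 7^7 = 823543 multiplications
Savings: 1191016 - 823543 = 367473 multiplications

Standard: 1191016 multiplications (106^3). Strassen: 823543 multiplications (7^7, after padding to 128x128). Strassen reduces 8 recursive multiplications to 7 at each level.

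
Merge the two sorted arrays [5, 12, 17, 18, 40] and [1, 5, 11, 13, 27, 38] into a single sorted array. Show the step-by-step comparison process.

Merging process:

Compare 5 vs 1: take 1 from right. Merged: [1]
Compare 5 vs 5: take 5 from left. Merged: [1, 5]
Compare 12 vs 5: take 5 from right. Merged: [1, 5, 5]
Compare 12 vs 11: take 11 from right. Merged: [1, 5, 5, 11]
Compare 12 vs 13: take 12 from left. Merged: [1, 5, 5, 11, 12]
Compare 17 vs 13: take 13 from right. Merged: [1, 5, 5, 11, 12, 13]
Compare 17 vs 27: take 17 from left. Merged: [1, 5, 5, 11, 12, 13, 17]
Compare 18 vs 27: take 18 from left. Merged: [1, 5, 5, 11, 12, 13, 17, 18]
Compare 40 vs 27: take 27 from right. Merged: [1, 5, 5, 11, 12, 13, 17, 18, 27]
Compare 40 vs 38: take 38 from right. Merged: [1, 5, 5, 11, 12, 13, 17, 18, 27, 38]
Append remaining from left: [40]. Merged: [1, 5, 5, 11, 12, 13, 17, 18, 27, 38, 40]

Final merged array: [1, 5, 5, 11, 12, 13, 17, 18, 27, 38, 40]
Total comparisons: 10

The merged array is [1, 5, 5, 11, 12, 13, 17, 18, 27, 38, 40], requiring 10 comparisons. The merge step runs in O(n) time where n is the total number of elements.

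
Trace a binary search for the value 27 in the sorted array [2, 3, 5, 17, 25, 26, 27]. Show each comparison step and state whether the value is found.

Binary search for 27 in [2, 3, 5, 17, 25, 26, 27]:

lo=0, hi=6, mid=3, arr[mid]=17 -> 17 < 27, search right half
lo=4, hi=6, mid=5, arr[mid]=26 -> 26 < 27, search right half
lo=6, hi=6, mid=6, arr[mid]=27 -> Found target at index 6!

Binary search finds 27 at index 6 after 3 comparisons. The search repeatedly halves the search space by comparing with the middle element.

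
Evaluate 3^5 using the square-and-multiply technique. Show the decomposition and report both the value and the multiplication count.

Computing 3^5 by squaring (build up from 3^1; each line after the first costs one multiplication):

3^1 = 3
3^2 = (3^1)^2 = 3^2 = 9
3^4 = (3^2)^2 = 9^2 = 81
3^5 = 3 * 3^4 = 3 * 81 = 243

Result: 243
Multiplications needed: 3 (3 lines after 3^1)

3^5 = 243. Using exponentiation by squaring, this requires 3 multiplications. The key idea: if the exponent is even, square the half-power; if odd, multiply by the base once.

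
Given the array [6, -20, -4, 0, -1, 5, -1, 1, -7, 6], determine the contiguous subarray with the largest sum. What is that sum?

Using Kadane's algorithm on [6, -20, -4, 0, -1, 5, -1, 1, -7, 6]:

Scanning through the array:
Position 1 (value -20): max_ending_here = -14, max_so_far = 6
Position 2 (value -4): max_ending_here = -4, max_so_far = 6
Position 3 (value 0): max_ending_here = 0, max_so_far = 6
Position 4 (value -1): max_ending_here = -1, max_so_far = 6
Position 5 (value 5): max_ending_here = 5, max_so_far = 6
Position 6 (value -1): max_ending_here = 4, max_so_far = 6
Position 7 (value 1): max_ending_here = 5, max_so_far = 6
Position 8 (value -7): max_ending_here = -2, max_so_far = 6
Position 9 (value 6): max_ending_here = 6, max_so_far = 6

Maximum subarray: [6]
Maximum sum: 6

The maximum subarray is [6] with sum 6. This subarray runs from index 0 to index 0.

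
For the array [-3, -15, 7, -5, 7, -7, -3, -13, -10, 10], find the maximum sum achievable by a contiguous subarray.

Using Kadane's algorithm on [-3, -15, 7, -5, 7, -7, -3, -13, -10, 10]:

Scanning through the array:
Position 1 (value -15): max_ending_here = -15, max_so_far = -3
Position 2 (value 7): max_ending_here = 7, max_so_far = 7
Position 3 (value -5): max_ending_here = 2, max_so_far = 7
Position 4 (value 7): max_ending_here = 9, max_so_far = 9
Position 5 (value -7): max_ending_here = 2, max_so_far = 9
Position 6 (value -3): max_ending_here = -1, max_so_far = 9
Position 7 (value -13): max_ending_here = -13, max_so_far = 9
Position 8 (value -10): max_ending_here = -10, max_so_far = 9
Position 9 (value 10): max_ending_here = 10, max_so_far = 10

Maximum subarray: [10]
Maximum sum: 10

The maximum subarray is [10] with sum 10. This subarray runs from index 9 to index 9.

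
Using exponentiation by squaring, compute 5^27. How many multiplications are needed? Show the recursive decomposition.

Computing 5^27 by squaring (build up from 5^1; each line after the first costs one multiplication):

5^1 = 5
5^2 = (5^1)^2 = 5^2 = 25
5^3 = 5 * 5^2 = 5 * 25 = 125
5^6 = (5^3)^2 = 125^2 = 15625
5^12 = (5^6)^2 = 15625^2 = 244140625
5^13 = 5 * 5^12 = 5 * 244140625 = 1220703125
5^26 = (5^13)^2 = 1220703125^2 = 1490116119384765625
5^27 = 5 * 5^26 = 5 * 1490116119384765625 = 7450580596923828125

Result: 7450580596923828125
Multiplications needed: 7 (7 lines after 5^1)

5^27 = 7450580596923828125. Using exponentiation by squaring, this requires 7 multiplications. The key idea: if the exponent is even, square the half-power; if odd, multiply by the base once.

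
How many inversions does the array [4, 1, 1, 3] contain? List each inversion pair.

Finding inversions in [4, 1, 1, 3]:

(0, 1): arr[0]=4 > arr[1]=1
(0, 2): arr[0]=4 > arr[2]=1
(0, 3): arr[0]=4 > arr[3]=3

Total inversions: 3

The array has 3 inversion(s): (0,1), (0,2), (0,3). Each pair (i,j) satisfies i < j and arr[i] > arr[j].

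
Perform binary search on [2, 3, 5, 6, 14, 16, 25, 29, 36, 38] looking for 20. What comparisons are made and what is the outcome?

Binary search for 20 in [2, 3, 5, 6, 14, 16, 25, 29, 36, 38]:

lo=0, hi=9, mid=4, arr[mid]=14 -> 14 < 20, search right half
lo=5, hi=9, mid=7, arr[mid]=29 -> 29 > 20, search left half
lo=5, hi=6, mid=5, arr[mid]=16 -> 16 < 20, search right half
lo=6, hi=6, mid=6, arr[mid]=25 -> 25 > 20, search left half
lo=6 > hi=5, target 20 not found

Binary search determines that 20 is not in the array after 4 comparisons. The search space was exhausted without finding the target.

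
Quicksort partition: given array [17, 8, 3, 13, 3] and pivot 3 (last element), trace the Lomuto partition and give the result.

Lomuto partition with pivot = 3:

Initial array: [17, 8, 3, 13, 3]

arr[0]=17 > 3: no swap
arr[1]=8 > 3: no swap
arr[2]=3 <= 3: swap with position 0, array becomes [3, 8, 17, 13, 3]
arr[3]=13 > 3: no swap

Place pivot at position 1: [3, 3, 17, 13, 8]
Pivot position: 1

After partitioning with pivot 3, the array becomes [3, 3, 17, 13, 8]. The pivot is placed at index 1. All elements to the left of the pivot are <= 3, and all elements to the right are > 3.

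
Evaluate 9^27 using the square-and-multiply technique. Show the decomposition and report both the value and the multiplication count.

Computing 9^27 by squaring (build up from 9^1; each line after the first costs one multiplication):

9^1 = 9
9^2 = (9^1)^2 = 9^2 = 81
9^3 = 9 * 9^2 = 9 * 81 = 729
9^6 = (9^3)^2 = 729^2 = 531441
9^12 = (9^6)^2 = 531441^2 = 282429536481
9^13 = 9 * 9^12 = 9 * 282429536481 = 2541865828329
9^26 = (9^13)^2 = 2541865828329^2 = 6461081889226673298932241
9^27 = 9 * 9^26 = 9 * 6461081889226673298932241 = 58149737003040059690390169

Result: 58149737003040059690390169
Multiplications needed: 7 (7 lines after 9^1)

9^27 = 58149737003040059690390169. Using exponentiation by squaring, this requires 7 multiplications. The key idea: if the exponent is even, square the half-power; if odd, multiply by the base once.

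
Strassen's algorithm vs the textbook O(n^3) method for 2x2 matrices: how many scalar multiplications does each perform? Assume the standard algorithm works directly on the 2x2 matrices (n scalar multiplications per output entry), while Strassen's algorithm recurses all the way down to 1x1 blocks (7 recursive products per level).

Matrix multiplication for 2x2 matrices:

Standard algorithm: 2^3 = 8 multiplications
Strassen's algorithm: 7^(log2(2)) = 7^1 = 7 multiplications
Savings: 8 - 7 = 1 multiplications

Standard: 8 multiplications (2^3). Strassen: 7 multiplications (7^1). Strassen reduces 8 recursive multiplications to 7 at each level.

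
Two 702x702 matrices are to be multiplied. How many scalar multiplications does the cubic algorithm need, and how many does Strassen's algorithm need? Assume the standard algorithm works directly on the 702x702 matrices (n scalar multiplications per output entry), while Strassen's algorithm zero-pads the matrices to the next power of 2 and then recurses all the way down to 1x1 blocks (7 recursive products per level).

Matrix multiplication for 702x702 matrices:

Strassen's algorithm requires power-of-2 dimensions. Pad 702x702 to 1024x1024 (next power of 2).

Standard algorithm: 702^3 = 345948408 multiplications
Strassen's algorithm: 7^(log2(1024)) = 7^10 = 282475249 multiplications
Savings: 345948408 - 282475249 = 63473159 multiplications

Standard: 345948408 multiplications (702^3). Strassen: 282475249 multiplications (7^10, after padding to 1024x1024). Strassen reduces 8 recursive multiplications to 7 at each level.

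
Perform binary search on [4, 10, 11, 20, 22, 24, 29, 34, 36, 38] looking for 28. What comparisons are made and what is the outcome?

Binary search for 28 in [4, 10, 11, 20, 22, 24, 29, 34, 36, 38]:

lo=0, hi=9, mid=4, arr[mid]=22 -> 22 < 28, search right half
lo=5, hi=9, mid=7, arr[mid]=34 -> 34 > 28, search left half
lo=5, hi=6, mid=5, arr[mid]=24 -> 24 < 28, search right half
lo=6, hi=6, mid=6, arr[mid]=29 -> 29 > 28, search left half
lo=6 > hi=5, target 28 not found

Binary search determines that 28 is not in the array after 4 comparisons. The search space was exhausted without finding the target.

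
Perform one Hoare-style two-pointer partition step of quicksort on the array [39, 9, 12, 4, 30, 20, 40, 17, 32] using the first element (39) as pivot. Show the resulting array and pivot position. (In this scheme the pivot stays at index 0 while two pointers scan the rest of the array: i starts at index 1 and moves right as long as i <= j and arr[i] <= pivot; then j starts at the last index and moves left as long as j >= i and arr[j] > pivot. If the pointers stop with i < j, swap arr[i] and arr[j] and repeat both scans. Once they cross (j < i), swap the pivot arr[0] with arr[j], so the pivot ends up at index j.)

Hoare-style two-pointer partition with pivot = 39:

Initial array: [39, 9, 12, 4, 30, 20, 40, 17, 32]

Pointers start at i = 1, j = 8.
i stops at index 6 (arr[6]=40 > 39), j stops at index 8 (arr[8]=32 <= 39): swap arr[6] and arr[8], array becomes [39, 9, 12, 4, 30, 20, 32, 17, 40]
i ends at 8, j ends at 7: the pointers have crossed (j < i), so scanning stops.

Swap pivot arr[0] with arr[7] to place pivot at position 7: [17, 9, 12, 4, 30, 20, 32, 39, 40]
Pivot position: 7

After partitioning with pivot 39, the array becomes [17, 9, 12, 4, 30, 20, 32, 39, 40]. The pivot is placed at index 7. All elements to the left of the pivot are <= 39, and all elements to the right are > 39.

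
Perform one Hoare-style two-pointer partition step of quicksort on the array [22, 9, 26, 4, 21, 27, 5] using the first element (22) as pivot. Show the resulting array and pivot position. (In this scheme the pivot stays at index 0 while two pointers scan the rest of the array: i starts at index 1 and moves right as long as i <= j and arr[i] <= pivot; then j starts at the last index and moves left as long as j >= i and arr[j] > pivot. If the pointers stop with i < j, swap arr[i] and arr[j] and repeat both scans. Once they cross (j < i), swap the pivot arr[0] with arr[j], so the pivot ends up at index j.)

Hoare-style two-pointer partition with pivot = 22:

Initial array: [22, 9, 26, 4, 21, 27, 5]

Pointers start at i = 1, j = 6.
i stops at index 2 (arr[2]=26 > 22), j stops at index 6 (arr[6]=5 <= 22): swap arr[2] and arr[6], array becomes [22, 9, 5, 4, 21, 27, 26]
i ends at 5, j ends at 4: the pointers have crossed (j < i), so scanning stops.

Swap pivot arr[0] with arr[4] to place pivot at position 4: [21, 9, 5, 4, 22, 27, 26]
Pivot position: 4

After partitioning with pivot 22, the array becomes [21, 9, 5, 4, 22, 27, 26]. The pivot is placed at index 4. All elements to the left of the pivot are <= 22, and all elements to the right are > 22.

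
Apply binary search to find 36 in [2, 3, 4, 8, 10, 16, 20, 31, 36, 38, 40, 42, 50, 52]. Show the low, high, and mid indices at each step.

Binary search for 36 in [2, 3, 4, 8, 10, 16, 20, 31, 36, 38, 40, 42, 50, 52]:

lo=0, hi=13, mid=6, arr[mid]=20 -> 20 < 36, search right half
lo=7, hi=13, mid=10, arr[mid]=40 -> 40 > 36, search left half
lo=7, hi=9, mid=8, arr[mid]=36 -> Found target at index 8!

Binary search finds 36 at index 8 after 3 comparisons. The search repeatedly halves the search space by comparing with the middle element.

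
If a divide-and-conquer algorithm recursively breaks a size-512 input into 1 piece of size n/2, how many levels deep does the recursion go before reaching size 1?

For divide and conquer with division factor 2:

Problem sizes at each level:
Level 0: 512
Level 1: 256
Level 2: 128
Level 3: 64
Level 4: 32
Level 5: 16
Level 6: 8
Level 7: 4
Level 8: 2
Level 9: 1

The root is level 0 and the size-1 base case is level 9 (the tree spans levels 0 through 9, i.e. 10 levels counting the root), so the depth is the number of divisions: log_2(512) = 9

The recursion tree depth is log_2(512) = 9. At each level, the problem size is divided by 2, so it takes 9 divisions to reduce to a base case of size 1. The algorithm makes 1 recursive call at each level.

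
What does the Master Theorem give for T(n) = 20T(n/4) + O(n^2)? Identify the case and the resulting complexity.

Master Theorem for T(n) = 20T(n/4) + O(n^2):

a = 20, b = 4, c = 2
log_b(a) = log_4(20) = 2.1610

Case 1: c = 2 < log_4(20) = 2.1610
T(n) = O(n^(log_4 20))

For T(n) = 20T(n/4) + O(n^2): log_4(20) = 2.1610. This is Case 1 of the Master Theorem (c < log_b(a), work dominated by leaves), giving O(n^(log_4 20)).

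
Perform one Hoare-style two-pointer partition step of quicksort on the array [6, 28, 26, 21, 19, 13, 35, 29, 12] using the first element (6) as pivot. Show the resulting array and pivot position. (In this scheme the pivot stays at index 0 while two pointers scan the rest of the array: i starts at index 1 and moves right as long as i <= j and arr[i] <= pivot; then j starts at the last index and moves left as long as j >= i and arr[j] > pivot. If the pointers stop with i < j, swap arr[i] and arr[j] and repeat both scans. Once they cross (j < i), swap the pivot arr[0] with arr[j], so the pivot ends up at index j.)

Hoare-style two-pointer partition with pivot = 6:

Initial array: [6, 28, 26, 21, 19, 13, 35, 29, 12]

Pointers start at i = 1, j = 8.
i ends at 1, j ends at 0: the pointers have crossed (j < i), so scanning stops.

j = 0, so swapping arr[0] with arr[j] leaves the pivot at position 0: [6, 28, 26, 21, 19, 13, 35, 29, 12]
Pivot position: 0

After partitioning with pivot 6, the array becomes [6, 28, 26, 21, 19, 13, 35, 29, 12]. The pivot is placed at index 0. All elements to the left of the pivot are <= 6, and all elements to the right are > 6.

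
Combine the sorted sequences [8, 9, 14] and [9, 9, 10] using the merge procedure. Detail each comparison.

Merging process:

Compare 8 vs 9: take 8 from left. Merged: [8]
Compare 9 vs 9: take 9 from left. Merged: [8, 9]
Compare 14 vs 9: take 9 from right. Merged: [8, 9, 9]
Compare 14 vs 9: take 9 from right. Merged: [8, 9, 9, 9]
Compare 14 vs 10: take 10 from right. Merged: [8, 9, 9, 9, 10]
Append remaining from left: [14]. Merged: [8, 9, 9, 9, 10, 14]

Final merged array: [8, 9, 9, 9, 10, 14]
Total comparisons: 5

The merged array is [8, 9, 9, 9, 10, 14], requiring 5 comparisons. The merge step runs in O(n) time where n is the total number of elements.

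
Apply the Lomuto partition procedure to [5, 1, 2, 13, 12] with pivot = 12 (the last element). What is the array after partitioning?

Lomuto partition with pivot = 12:

Initial array: [5, 1, 2, 13, 12]

arr[0]=5 <= 12: swap with position 0, array becomes [5, 1, 2, 13, 12]
arr[1]=1 <= 12: swap with position 1, array becomes [5, 1, 2, 13, 12]
arr[2]=2 <= 12: swap with position 2, array becomes [5, 1, 2, 13, 12]
arr[3]=13 > 12: no swap

Place pivot at position 3: [5, 1, 2, 12, 13]
Pivot position: 3

After partitioning with pivot 12, the array becomes [5, 1, 2, 12, 13]. The pivot is placed at index 3. All elements to the left of the pivot are <= 12, and all elements to the right are > 12.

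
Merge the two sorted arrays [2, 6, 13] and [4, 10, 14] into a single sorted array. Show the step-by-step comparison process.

Merging process:

Compare 2 vs 4: take 2 from left. Merged: [2]
Compare 6 vs 4: take 4 from right. Merged: [2, 4]
Compare 6 vs 10: take 6 from left. Merged: [2, 4, 6]
Compare 13 vs 10: take 10 from right. Merged: [2, 4, 6, 10]
Compare 13 vs 14: take 13 from left. Merged: [2, 4, 6, 10, 13]
Append remaining from right: [14]. Merged: [2, 4, 6, 10, 13, 14]

Final merged array: [2, 4, 6, 10, 13, 14]
Total comparisons: 5

The merged array is [2, 4, 6, 10, 13, 14], requiring 5 comparisons. The merge step runs in O(n) time where n is the total number of elements.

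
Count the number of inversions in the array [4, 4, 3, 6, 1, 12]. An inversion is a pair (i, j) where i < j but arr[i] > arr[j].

Finding inversions in [4, 4, 3, 6, 1, 12]:

(0, 2): arr[0]=4 > arr[2]=3
(0, 4): arr[0]=4 > arr[4]=1
(1, 2): arr[1]=4 > arr[2]=3
(1, 4): arr[1]=4 > arr[4]=1
(2, 4): arr[2]=3 > arr[4]=1
(3, 4): arr[3]=6 > arr[4]=1

Total inversions: 6

The array has 6 inversion(s): (0,2), (0,4), (1,2), (1,4), (2,4), (3,4). Each pair (i,j) satisfies i < j and arr[i] > arr[j].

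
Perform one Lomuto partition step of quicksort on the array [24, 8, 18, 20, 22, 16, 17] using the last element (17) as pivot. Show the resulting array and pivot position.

Lomuto partition with pivot = 17:

Initial array: [24, 8, 18, 20, 22, 16, 17]

arr[0]=24 > 17: no swap
arr[1]=8 <= 17: swap with position 0, array becomes [8, 24, 18, 20, 22, 16, 17]
arr[2]=18 > 17: no swap
arr[3]=20 > 17: no swap
arr[4]=22 > 17: no swap
arr[5]=16 <= 17: swap with position 1, array becomes [8, 16, 18, 20, 22, 24, 17]

Place pivot at position 2: [8, 16, 17, 20, 22, 24, 18]
Pivot position: 2

After partitioning with pivot 17, the array becomes [8, 16, 17, 20, 22, 24, 18]. The pivot is placed at index 2. All elements to the left of the pivot are <= 17, and all elements to the right are > 17.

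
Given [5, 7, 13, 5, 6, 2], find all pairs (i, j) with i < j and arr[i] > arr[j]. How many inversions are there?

Finding inversions in [5, 7, 13, 5, 6, 2]:

(0, 5): arr[0]=5 > arr[5]=2
(1, 3): arr[1]=7 > arr[3]=5
(1, 4): arr[1]=7 > arr[4]=6
(1, 5): arr[1]=7 > arr[5]=2
(2, 3): arr[2]=13 > arr[3]=5
(2, 4): arr[2]=13 > arr[4]=6
(2, 5): arr[2]=13 > arr[5]=2
(3, 5): arr[3]=5 > arr[5]=2
(4, 5): arr[4]=6 > arr[5]=2

Total inversions: 9

The array has 9 inversion(s): (0,5), (1,3), (1,4), (1,5), (2,3), (2,4), (2,5), (3,5), (4,5). Each pair (i,j) satisfies i < j and arr[i] > arr[j].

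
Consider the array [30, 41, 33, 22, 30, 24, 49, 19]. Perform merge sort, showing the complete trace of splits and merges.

Merge sort trace:

Split: [30, 41, 33, 22, 30, 24, 49, 19] -> [30, 41, 33, 22] and [30, 24, 49, 19]
  Split: [30, 41, 33, 22] -> [30, 41] and [33, 22]
    Split: [30, 41] -> [30] and [41]
    Merge: [30] + [41] -> [30, 41]
    Split: [33, 22] -> [33] and [22]
    Merge: [33] + [22] -> [22, 33]
  Merge: [30, 41] + [22, 33] -> [22, 30, 33, 41]
  Split: [30, 24, 49, 19] -> [30, 24] and [49, 19]
    Split: [30, 24] -> [30] and [24]
    Merge: [30] + [24] -> [24, 30]
    Split: [49, 19] -> [49] and [19]
    Merge: [49] + [19] -> [19, 49]
  Merge: [24, 30] + [19, 49] -> [19, 24, 30, 49]
Merge: [22, 30, 33, 41] + [19, 24, 30, 49] -> [19, 22, 24, 30, 30, 33, 41, 49]

Final sorted array: [19, 22, 24, 30, 30, 33, 41, 49]

The merge sort proceeds by recursively splitting the array and merging sorted halves.
After all merges, the sorted array is [19, 22, 24, 30, 30, 33, 41, 49].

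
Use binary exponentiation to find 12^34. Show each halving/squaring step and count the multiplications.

Computing 12^34 by squaring (build up from 12^1; each line after the first costs one multiplication):

12^1 = 12
12^2 = (12^1)^2 = 12^2 = 144
12^4 = (12^2)^2 = 144^2 = 20736
12^8 = (12^4)^2 = 20736^2 = 429981696
12^16 = (12^8)^2 = 429981696^2 = 184884258895036416
12^17 = 12 * 12^16 = 12 * 184884258895036416 = 2218611106740436992
12^34 = (12^17)^2 = 2218611106740436992^2 = 4922235242952026704037113243122008064

Result: 4922235242952026704037113243122008064
Multiplications needed: 6 (6 lines after 12^1)

12^34 = 4922235242952026704037113243122008064. Using exponentiation by squaring, this requires 6 multiplications. The key idea: if the exponent is even, square the half-power; if odd, multiply by the base once.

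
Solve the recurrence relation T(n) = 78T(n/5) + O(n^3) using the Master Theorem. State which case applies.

Master Theorem for T(n) = 78T(n/5) + O(n^3):

a = 78, b = 5, c = 3
log_b(a) = log_5(78) = 2.7070

Case 3: c = 3 > log_5(78) = 2.7070
T(n) = O(n^3) = O(n^3)

For T(n) = 78T(n/5) + O(n^3): log_5(78) = 2.7070. This is Case 3 of the Master Theorem (c > log_b(a), work dominated by root), giving O(n^3).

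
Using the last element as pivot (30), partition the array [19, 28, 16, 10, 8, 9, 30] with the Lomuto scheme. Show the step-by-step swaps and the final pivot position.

Lomuto partition with pivot = 30:

Initial array: [19, 28, 16, 10, 8, 9, 30]

arr[0]=19 <= 30: swap with position 0, array becomes [19, 28, 16, 10, 8, 9, 30]
arr[1]=28 <= 30: swap with position 1, array becomes [19, 28, 16, 10, 8, 9, 30]
arr[2]=16 <= 30: swap with position 2, array becomes [19, 28, 16, 10, 8, 9, 30]
arr[3]=10 <= 30: swap with position 3, array becomes [19, 28, 16, 10, 8, 9, 30]
arr[4]=8 <= 30: swap with position 4, array becomes [19, 28, 16, 10, 8, 9, 30]
arr[5]=9 <= 30: swap with position 5, array becomes [19, 28, 16, 10, 8, 9, 30]

Place pivot at position 6: [19, 28, 16, 10, 8, 9, 30]
Pivot position: 6

After partitioning with pivot 30, the array becomes [19, 28, 16, 10, 8, 9, 30]. The pivot is placed at index 6. All elements to the left of the pivot are <= 30, and all elements to the right are > 30.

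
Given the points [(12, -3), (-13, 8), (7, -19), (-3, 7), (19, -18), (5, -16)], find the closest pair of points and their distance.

Computing all pairwise distances among 6 points:

d((12, -3), (-13, 8)) = 27.313
d((12, -3), (7, -19)) = 16.7631
d((12, -3), (-3, 7)) = 18.0278
d((12, -3), (19, -18)) = 16.5529
d((12, -3), (5, -16)) = 14.7648
d((-13, 8), (7, -19)) = 33.6006
d((-13, 8), (-3, 7)) = 10.0499
d((-13, 8), (19, -18)) = 41.2311
d((-13, 8), (5, -16)) = 30.0
d((7, -19), (-3, 7)) = 27.8568
d((7, -19), (19, -18)) = 12.0416
d((7, -19), (5, -16)) = 3.6056 <-- minimum
d((-3, 7), (19, -18)) = 33.3017
d((-3, 7), (5, -16)) = 24.3516
d((19, -18), (5, -16)) = 14.1421

Closest pair: (7, -19) and (5, -16) with distance 3.6056

The closest pair is (7, -19) and (5, -16) with Euclidean distance 3.6056. For 6 points, brute-force pairwise comparison is shown above. For large n, the divide-and-conquer algorithm (sort by x, recurse on halves, check the dividing strip) achieves O(n log n).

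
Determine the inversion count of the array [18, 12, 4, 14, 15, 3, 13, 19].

Finding inversions in [18, 12, 4, 14, 15, 3, 13, 19]:

(0, 1): arr[0]=18 > arr[1]=12
(0, 2): arr[0]=18 > arr[2]=4
(0, 3): arr[0]=18 > arr[3]=14
(0, 4): arr[0]=18 > arr[4]=15
(0, 5): arr[0]=18 > arr[5]=3
(0, 6): arr[0]=18 > arr[6]=13
(1, 2): arr[1]=12 > arr[2]=4
(1, 5): arr[1]=12 > arr[5]=3
(2, 5): arr[2]=4 > arr[5]=3
(3, 5): arr[3]=14 > arr[5]=3
(3, 6): arr[3]=14 > arr[6]=13
(4, 5): arr[4]=15 > arr[5]=3
(4, 6): arr[4]=15 > arr[6]=13

Total inversions: 13

The array has 13 inversion(s): (0,1), (0,2), (0,3), (0,4), (0,5), (0,6), (1,2), (1,5), (2,5), (3,5), (3,6), (4,5), (4,6). Each pair (i,j) satisfies i < j and arr[i] > arr[j].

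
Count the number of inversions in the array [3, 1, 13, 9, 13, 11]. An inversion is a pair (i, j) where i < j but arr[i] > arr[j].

Finding inversions in [3, 1, 13, 9, 13, 11]:

(0, 1): arr[0]=3 > arr[1]=1
(2, 3): arr[2]=13 > arr[3]=9
(2, 5): arr[2]=13 > arr[5]=11
(4, 5): arr[4]=13 > arr[5]=11

Total inversions: 4

The array has 4 inversion(s): (0,1), (2,3), (2,5), (4,5). Each pair (i,j) satisfies i < j and arr[i] > arr[j].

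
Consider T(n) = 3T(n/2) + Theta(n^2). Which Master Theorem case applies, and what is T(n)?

Master Theorem for T(n) = 3T(n/2) + O(n^2):

a = 3, b = 2, c = 2
log_b(a) = log_2(3) = 1.5850

Case 3: c = 2 > log_2(3) = 1.5850
T(n) = O(n^2) = O(n^2)

For T(n) = 3T(n/2) + O(n^2): log_2(3) = 1.5850. This is Case 3 of the Master Theorem (c > log_b(a), work dominated by root), giving O(n^2).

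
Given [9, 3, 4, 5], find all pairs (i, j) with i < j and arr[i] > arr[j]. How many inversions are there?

Finding inversions in [9, 3, 4, 5]:

(0, 1): arr[0]=9 > arr[1]=3
(0, 2): arr[0]=9 > arr[2]=4
(0, 3): arr[0]=9 > arr[3]=5

Total inversions: 3

The array has 3 inversion(s): (0,1), (0,2), (0,3). Each pair (i,j) satisfies i < j and arr[i] > arr[j].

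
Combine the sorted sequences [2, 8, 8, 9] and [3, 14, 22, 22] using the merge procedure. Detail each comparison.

Merging process:

Compare 2 vs 3: take 2 from left. Merged: [2]
Compare 8 vs 3: take 3 from right. Merged: [2, 3]
Compare 8 vs 14: take 8 from left. Merged: [2, 3, 8]
Compare 8 vs 14: take 8 from left. Merged: [2, 3, 8, 8]
Compare 9 vs 14: take 9 from left. Merged: [2, 3, 8, 8, 9]
Append remaining from right: [14, 22, 22]. Merged: [2, 3, 8, 8, 9, 14, 22, 22]

Final merged array: [2, 3, 8, 8, 9, 14, 22, 22]
Total comparisons: 5

The merged array is [2, 3, 8, 8, 9, 14, 22, 22], requiring 5 comparisons. The merge step runs in O(n) time where n is the total number of elements.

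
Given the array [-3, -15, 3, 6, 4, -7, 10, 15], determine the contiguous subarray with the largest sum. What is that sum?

Using Kadane's algorithm on [-3, -15, 3, 6, 4, -7, 10, 15]:

Scanning through the array:
Position 1 (value -15): max_ending_here = -15, max_so_far = -3
Position 2 (value 3): max_ending_here = 3, max_so_far = 3
Position 3 (value 6): max_ending_here = 9, max_so_far = 9
Position 4 (value 4): max_ending_here = 13, max_so_far = 13
Position 5 (value -7): max_ending_here = 6, max_so_far = 13
Position 6 (value 10): max_ending_here = 16, max_so_far = 16
Position 7 (value 15): max_ending_here = 31, max_so_far = 31

Maximum subarray: [3, 6, 4, -7, 10, 15]
Maximum sum: 31

The maximum subarray is [3, 6, 4, -7, 10, 15] with sum 31. This subarray runs from index 2 to index 7.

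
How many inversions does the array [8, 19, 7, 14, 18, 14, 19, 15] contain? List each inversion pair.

Finding inversions in [8, 19, 7, 14, 18, 14, 19, 15]:

(0, 2): arr[0]=8 > arr[2]=7
(1, 2): arr[1]=19 > arr[2]=7
(1, 3): arr[1]=19 > arr[3]=14
(1, 4): arr[1]=19 > arr[4]=18
(1, 5): arr[1]=19 > arr[5]=14
(1, 7): arr[1]=19 > arr[7]=15
(4, 5): arr[4]=18 > arr[5]=14
(4, 7): arr[4]=18 > arr[7]=15
(6, 7): arr[6]=19 > arr[7]=15

Total inversions: 9

The array has 9 inversion(s): (0,2), (1,2), (1,3), (1,4), (1,5), (1,7), (4,5), (4,7), (6,7). Each pair (i,j) satisfies i < j and arr[i] > arr[j].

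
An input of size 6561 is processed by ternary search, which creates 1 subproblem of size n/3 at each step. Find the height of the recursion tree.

For divide and conquer with division factor 3:

Problem sizes at each level:
Level 0: 6561
Level 1: 2187
Level 2: 729
Level 3: 243
Level 4: 81
Level 5: 27
Level 6: 9
Level 7: 3
Level 8: 1

The root is level 0 and the size-1 base case is level 8 (the tree spans levels 0 through 8, i.e. 9 levels counting the root), so the depth is the number of divisions: log_3(6561) = 8

The recursion tree depth is log_3(6561) = 8. At each level, the problem size is divided by 3, so it takes 8 divisions to reduce to a base case of size 1. The algorithm makes 1 recursive call at each level.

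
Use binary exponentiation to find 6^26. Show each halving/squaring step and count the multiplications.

Computing 6^26 by squaring (build up from 6^1; each line after the first costs one multiplication):

6^1 = 6
6^2 = (6^1)^2 = 6^2 = 36
6^3 = 6 * 6^2 = 6 * 36 = 216
6^6 = (6^3)^2 = 216^2 = 46656
6^12 = (6^6)^2 = 46656^2 = 2176782336
6^13 = 6 * 6^12 = 6 * 2176782336 = 13060694016
6^26 = (6^13)^2 = 13060694016^2 = 170581728179578208256

Result: 170581728179578208256
Multiplications needed: 6 (6 lines after 6^1)

6^26 = 170581728179578208256. Using exponentiation by squaring, this requires 6 multiplications. The key idea: if the exponent is even, square the half-power; if odd, multiply by the base once.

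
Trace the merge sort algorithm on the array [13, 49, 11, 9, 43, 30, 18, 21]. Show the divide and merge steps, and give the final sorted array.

Merge sort trace:

Split: [13, 49, 11, 9, 43, 30, 18, 21] -> [13, 49, 11, 9] and [43, 30, 18, 21]
  Split: [13, 49, 11, 9] -> [13, 49] and [11, 9]
    Split: [13, 49] -> [13] and [49]
    Merge: [13] + [49] -> [13, 49]
    Split: [11, 9] -> [11] and [9]
    Merge: [11] + [9] -> [9, 11]
  Merge: [13, 49] + [9, 11] -> [9, 11, 13, 49]
  Split: [43, 30, 18, 21] -> [43, 30] and [18, 21]
    Split: [43, 30] -> [43] and [30]
    Merge: [43] + [30] -> [30, 43]
    Split: [18, 21] -> [18] and [21]
    Merge: [18] + [21] -> [18, 21]
  Merge: [30, 43] + [18, 21] -> [18, 21, 30, 43]
Merge: [9, 11, 13, 49] + [18, 21, 30, 43] -> [9, 11, 13, 18, 21, 30, 43, 49]

Final sorted array: [9, 11, 13, 18, 21, 30, 43, 49]

The merge sort proceeds by recursively splitting the array and merging sorted halves.
After all merges, the sorted array is [9, 11, 13, 18, 21, 30, 43, 49].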